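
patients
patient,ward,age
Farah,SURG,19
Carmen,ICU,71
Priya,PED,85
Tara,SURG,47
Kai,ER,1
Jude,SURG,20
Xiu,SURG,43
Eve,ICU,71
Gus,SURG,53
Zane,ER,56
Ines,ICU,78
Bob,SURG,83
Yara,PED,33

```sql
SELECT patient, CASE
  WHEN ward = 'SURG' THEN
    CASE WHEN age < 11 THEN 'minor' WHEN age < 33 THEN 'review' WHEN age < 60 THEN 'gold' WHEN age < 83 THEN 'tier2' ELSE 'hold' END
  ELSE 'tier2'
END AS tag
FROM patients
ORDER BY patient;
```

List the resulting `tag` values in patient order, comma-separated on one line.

patient=Bob: ward='SURG' → inner[ELSE] → hold
patient=Carmen: ward='ICU' → outer ELSE → tier2
patient=Eve: ward='ICU' → outer ELSE → tier2
patient=Farah: ward='SURG' → inner[age < 33] → review
patient=Gus: ward='SURG' → inner[age < 60] → gold
patient=Ines: ward='ICU' → outer ELSE → tier2
patient=Jude: ward='SURG' → inner[age < 33] → review
patient=Kai: ward='ER' → outer ELSE → tier2
patient=Priya: ward='PED' → outer ELSE → tier2
patient=Tara: ward='SURG' → inner[age < 60] → gold
patient=Xiu: ward='SURG' → inner[age < 60] → gold
patient=Yara: ward='PED' → outer ELSE → tier2
patient=Zane: ward='ER' → outer ELSE → tier2

hold, tier2, tier2, review, gold, tier2, review, tier2, tier2, gold, gold, tier2, tier2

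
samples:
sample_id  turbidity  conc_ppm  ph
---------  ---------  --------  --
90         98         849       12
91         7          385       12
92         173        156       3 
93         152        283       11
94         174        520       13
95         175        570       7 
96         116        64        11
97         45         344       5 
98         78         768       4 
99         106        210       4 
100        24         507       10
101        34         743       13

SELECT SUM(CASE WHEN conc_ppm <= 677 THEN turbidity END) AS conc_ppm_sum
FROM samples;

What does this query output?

972

sample_id=90: ✗
sample_id=91: ✓ → 7
sample_id=92: ✓ → 173
sample_id=93: ✓ → 152
sample_id=94: ✓ → 174
sample_id=95: ✓ → 175
sample_id=96: ✓ → 116
sample_id=97: ✓ → 45
sample_id=98: ✗
sample_id=99: ✓ → 106
sample_id=100: ✓ → 24
sample_id=101: ✗
conc_ppm_sum = 7 + 173 + 152 + 174 + 175 + 116 + 45 + 106 + 24 = 972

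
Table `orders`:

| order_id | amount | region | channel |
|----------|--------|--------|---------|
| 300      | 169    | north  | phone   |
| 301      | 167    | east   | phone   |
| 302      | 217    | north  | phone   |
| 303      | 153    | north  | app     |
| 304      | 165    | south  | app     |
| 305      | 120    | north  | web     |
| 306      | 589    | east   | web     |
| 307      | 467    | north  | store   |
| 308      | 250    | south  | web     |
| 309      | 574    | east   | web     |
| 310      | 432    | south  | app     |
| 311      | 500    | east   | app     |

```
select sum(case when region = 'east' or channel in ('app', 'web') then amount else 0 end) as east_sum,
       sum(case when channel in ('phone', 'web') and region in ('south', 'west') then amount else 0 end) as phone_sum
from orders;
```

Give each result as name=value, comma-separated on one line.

[east_sum: region = 'east' or channel in ('app', 'web')]
order_id=300: ✗
order_id=301: ✓ → 167
order_id=302: ✗
order_id=303: ✓ → 153
order_id=304: ✓ → 165
order_id=305: ✓ → 120
order_id=306: ✓ → 589
order_id=307: ✗
order_id=308: ✓ → 250
order_id=309: ✓ → 574
order_id=310: ✓ → 432
order_id=311: ✓ → 500
east_sum = 167 + 153 + 165 + 120 + 589 + 250 + 574 + 432 + 500 = 2950
—
[phone_sum: channel in ('phone', 'web') and region in ('south', 'west')]
order_id=300: ✗
order_id=301: ✗
order_id=302: ✗
order_id=303: ✗
order_id=304: ✗
order_id=305: ✗
order_id=306: ✗
order_id=307: ✗
order_id=308: ✓ → 250
order_id=309: ✗
order_id=310: ✗
order_id=311: ✗
phone_sum = 250

east_sum=2950, phone_sum=250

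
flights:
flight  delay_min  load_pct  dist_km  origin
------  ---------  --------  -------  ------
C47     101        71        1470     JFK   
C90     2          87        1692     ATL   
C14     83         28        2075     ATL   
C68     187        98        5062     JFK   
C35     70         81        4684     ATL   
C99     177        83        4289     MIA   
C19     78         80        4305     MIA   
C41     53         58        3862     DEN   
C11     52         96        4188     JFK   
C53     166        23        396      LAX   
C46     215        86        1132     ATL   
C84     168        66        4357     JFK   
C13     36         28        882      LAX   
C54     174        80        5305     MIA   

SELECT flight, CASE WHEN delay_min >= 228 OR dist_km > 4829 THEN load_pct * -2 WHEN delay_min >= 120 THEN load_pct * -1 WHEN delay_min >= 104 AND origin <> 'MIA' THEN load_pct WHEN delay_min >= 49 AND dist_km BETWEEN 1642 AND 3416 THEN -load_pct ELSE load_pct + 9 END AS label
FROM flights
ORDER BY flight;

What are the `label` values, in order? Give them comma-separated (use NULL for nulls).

flight=C11: ELSE → 105
flight=C13: ELSE → 37
flight=C14: delay_min >= 49 AND dist_km BETWEEN 1642 AND 3416 → -28
flight=C19: ELSE → 89
flight=C35: ELSE → 90
flight=C41: ELSE → 67
flight=C46: delay_min >= 120 → -86
flight=C47: ELSE → 80
flight=C53: delay_min >= 120 → -23
flight=C54: delay_min >= 228 OR dist_km > 4829 → -160
flight=C68: delay_min >= 228 OR dist_km > 4829 → -196
flight=C84: delay_min >= 120 → -66
flight=C90: ELSE → 96
flight=C99: delay_min >= 120 → -83

105, 37, -28, 89, 90, 67, -86, 80, -23, -160, -196, -66, 96, -83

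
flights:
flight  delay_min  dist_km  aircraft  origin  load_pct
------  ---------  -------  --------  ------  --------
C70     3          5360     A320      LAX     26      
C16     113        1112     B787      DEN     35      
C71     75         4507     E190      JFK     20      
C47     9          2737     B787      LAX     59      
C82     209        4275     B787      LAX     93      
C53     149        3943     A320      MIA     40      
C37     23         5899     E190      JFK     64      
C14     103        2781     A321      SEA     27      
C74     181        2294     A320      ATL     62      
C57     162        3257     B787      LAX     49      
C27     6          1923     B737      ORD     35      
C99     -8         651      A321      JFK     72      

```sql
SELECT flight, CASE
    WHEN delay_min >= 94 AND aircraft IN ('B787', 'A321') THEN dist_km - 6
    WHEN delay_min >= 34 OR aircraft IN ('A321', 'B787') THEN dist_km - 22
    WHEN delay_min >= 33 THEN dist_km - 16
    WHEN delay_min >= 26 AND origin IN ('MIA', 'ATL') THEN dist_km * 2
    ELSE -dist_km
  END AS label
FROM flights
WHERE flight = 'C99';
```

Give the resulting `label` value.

flight = C99: delay_min=-8, dist_km=651, aircraft=A321, origin=JFK, load_pct=72.
delay_min >= 94 AND aircraft IN ('B787', 'A321') → false
delay_min >= 34 OR aircraft IN ('A321', 'B787') → true → 629

629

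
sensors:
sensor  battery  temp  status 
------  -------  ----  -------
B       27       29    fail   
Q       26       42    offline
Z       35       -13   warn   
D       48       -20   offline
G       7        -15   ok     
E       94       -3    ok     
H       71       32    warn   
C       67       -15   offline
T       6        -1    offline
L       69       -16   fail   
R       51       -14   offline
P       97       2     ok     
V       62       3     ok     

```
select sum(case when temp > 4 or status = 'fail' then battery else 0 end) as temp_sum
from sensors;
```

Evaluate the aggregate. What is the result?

193

sensor=B: ✓ → 27
sensor=Q: ✓ → 26
sensor=Z: ✗
sensor=D: ✗
sensor=G: ✗
sensor=E: ✗
sensor=H: ✓ → 71
sensor=C: ✗
sensor=T: ✗
sensor=L: ✓ → 69
sensor=R: ✗
sensor=P: ✗
sensor=V: ✗
temp_sum = 27 + 26 + 71 + 69 = 193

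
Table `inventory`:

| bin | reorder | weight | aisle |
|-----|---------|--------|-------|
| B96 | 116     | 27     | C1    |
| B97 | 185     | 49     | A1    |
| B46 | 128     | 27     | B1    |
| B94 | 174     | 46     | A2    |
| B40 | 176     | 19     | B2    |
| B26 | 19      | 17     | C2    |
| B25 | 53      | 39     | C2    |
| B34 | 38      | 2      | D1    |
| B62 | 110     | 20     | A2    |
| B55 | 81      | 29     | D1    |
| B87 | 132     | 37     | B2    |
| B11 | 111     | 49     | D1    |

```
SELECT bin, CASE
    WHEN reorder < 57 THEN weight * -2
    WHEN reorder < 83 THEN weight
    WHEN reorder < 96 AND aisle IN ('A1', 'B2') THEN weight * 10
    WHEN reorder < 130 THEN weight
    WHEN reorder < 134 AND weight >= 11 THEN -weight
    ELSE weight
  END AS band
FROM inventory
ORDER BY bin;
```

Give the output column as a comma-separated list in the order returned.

49, -78, -34, -4, 19, 27, 29, 20, -37, 46, 27, 49

bin=B11: reorder < 130 → 49
bin=B25: reorder < 57 → -78
bin=B26: reorder < 57 → -34
bin=B34: reorder < 57 → -4
bin=B40: ELSE → 19
bin=B46: reorder < 130 → 27
bin=B55: reorder < 83 → 29
bin=B62: reorder < 130 → 20
bin=B87: reorder < 134 AND weight >= 11 → -37
bin=B94: ELSE → 46
bin=B96: reorder < 130 → 27
bin=B97: ELSE → 49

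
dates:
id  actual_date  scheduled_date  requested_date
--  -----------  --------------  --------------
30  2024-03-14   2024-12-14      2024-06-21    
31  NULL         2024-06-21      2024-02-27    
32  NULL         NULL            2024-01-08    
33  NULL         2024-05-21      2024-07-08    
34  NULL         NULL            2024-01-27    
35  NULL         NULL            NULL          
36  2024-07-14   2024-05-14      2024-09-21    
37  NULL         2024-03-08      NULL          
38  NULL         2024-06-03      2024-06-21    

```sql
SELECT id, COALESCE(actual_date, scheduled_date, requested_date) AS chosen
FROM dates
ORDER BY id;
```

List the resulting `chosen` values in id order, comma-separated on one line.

id=30: actual_date=2024-03-14 → 2024-03-14
id=31: actual_date=NULL, scheduled_date=2024-06-21 → 2024-06-21
id=32: actual_date=NULL, scheduled_date=NULL, requested_date=2024-01-08 → 2024-01-08
id=33: actual_date=NULL, scheduled_date=2024-05-21 → 2024-05-21
id=34: actual_date=NULL, scheduled_date=NULL, requested_date=2024-01-27 → 2024-01-27
id=35: actual_date=NULL, scheduled_date=NULL, requested_date=NULL (all NULL) → NULL
id=36: actual_date=2024-07-14 → 2024-07-14
id=37: actual_date=NULL, scheduled_date=2024-03-08 → 2024-03-08
id=38: actual_date=NULL, scheduled_date=2024-06-03 → 2024-06-03

2024-03-14, 2024-06-21, 2024-01-08, 2024-05-21, 2024-01-27, NULL, 2024-07-14, 2024-03-08, 2024-06-03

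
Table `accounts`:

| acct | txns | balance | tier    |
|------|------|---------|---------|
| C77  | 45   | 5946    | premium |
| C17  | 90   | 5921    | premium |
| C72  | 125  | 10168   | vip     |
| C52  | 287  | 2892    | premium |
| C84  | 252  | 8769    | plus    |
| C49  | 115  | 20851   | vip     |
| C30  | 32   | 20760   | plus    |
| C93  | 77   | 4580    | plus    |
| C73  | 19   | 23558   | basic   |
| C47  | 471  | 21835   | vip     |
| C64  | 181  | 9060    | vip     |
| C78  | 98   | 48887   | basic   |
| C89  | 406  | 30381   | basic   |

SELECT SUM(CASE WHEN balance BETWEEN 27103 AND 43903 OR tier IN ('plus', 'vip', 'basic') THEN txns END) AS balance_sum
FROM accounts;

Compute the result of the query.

acct=C77: ✗
acct=C17: ✗
acct=C72: ✓ → 125
acct=C52: ✗
acct=C84: ✓ → 252
acct=C49: ✓ → 115
acct=C30: ✓ → 32
acct=C93: ✓ → 77
acct=C73: ✓ → 19
acct=C47: ✓ → 471
acct=C64: ✓ → 181
acct=C78: ✓ → 98
acct=C89: ✓ → 406
balance_sum = 125 + 252 + 115 + 32 + 77 + 19 + 471 + 181 + 98 + 406 = 1776

1776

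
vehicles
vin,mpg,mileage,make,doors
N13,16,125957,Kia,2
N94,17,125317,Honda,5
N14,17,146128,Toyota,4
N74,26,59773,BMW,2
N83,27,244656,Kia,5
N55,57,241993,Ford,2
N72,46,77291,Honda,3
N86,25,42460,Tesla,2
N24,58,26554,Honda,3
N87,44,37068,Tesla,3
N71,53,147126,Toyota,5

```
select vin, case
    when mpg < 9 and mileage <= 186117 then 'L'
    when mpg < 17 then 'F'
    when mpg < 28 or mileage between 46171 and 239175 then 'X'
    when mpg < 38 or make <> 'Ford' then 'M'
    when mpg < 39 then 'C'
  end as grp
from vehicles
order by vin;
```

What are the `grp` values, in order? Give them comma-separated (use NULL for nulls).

vin=N13: mpg < 17 → F
vin=N14: mpg < 28 or mileage between 46171 and 239175 → X
vin=N24: mpg < 38 or make <> 'Ford' → M
vin=N55: (no match → NULL) → NULL
vin=N71: mpg < 28 or mileage between 46171 and 239175 → X
vin=N72: mpg < 28 or mileage between 46171 and 239175 → X
vin=N74: mpg < 28 or mileage between 46171 and 239175 → X
vin=N83: mpg < 28 or mileage between 46171 and 239175 → X
vin=N86: mpg < 28 or mileage between 46171 and 239175 → X
vin=N87: mpg < 38 or make <> 'Ford' → M
vin=N94: mpg < 28 or mileage between 46171 and 239175 → X

F, X, M, NULL, X, X, X, X, X, M, X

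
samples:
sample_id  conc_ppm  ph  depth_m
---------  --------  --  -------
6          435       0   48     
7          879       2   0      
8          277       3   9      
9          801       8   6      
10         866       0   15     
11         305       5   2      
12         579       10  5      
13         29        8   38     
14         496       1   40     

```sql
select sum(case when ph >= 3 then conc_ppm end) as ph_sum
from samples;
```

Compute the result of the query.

1991

sample_id=6: ✗
sample_id=7: ✗
sample_id=8: ✓ → 277
sample_id=9: ✓ → 801
sample_id=10: ✗
sample_id=11: ✓ → 305
sample_id=12: ✓ → 579
sample_id=13: ✓ → 29
sample_id=14: ✗
ph_sum = 277 + 801 + 305 + 579 + 29 = 1991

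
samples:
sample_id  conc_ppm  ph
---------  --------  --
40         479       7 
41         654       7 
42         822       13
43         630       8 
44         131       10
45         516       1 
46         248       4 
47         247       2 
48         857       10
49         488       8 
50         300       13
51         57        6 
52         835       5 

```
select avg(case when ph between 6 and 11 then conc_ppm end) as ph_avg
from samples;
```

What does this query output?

sample_id=40: ✓ → 479
sample_id=41: ✓ → 654
sample_id=42: ✗
sample_id=43: ✓ → 630
sample_id=44: ✓ → 131
sample_id=45: ✗
sample_id=46: ✗
sample_id=47: ✗
sample_id=48: ✓ → 857
sample_id=49: ✓ → 488
sample_id=50: ✗
sample_id=51: ✓ → 57
sample_id=52: ✗
ph_avg = (479 + 654 + 630 + 131 + 857 + 488 + 57) / 7 = 470.8571428571

470.8571428571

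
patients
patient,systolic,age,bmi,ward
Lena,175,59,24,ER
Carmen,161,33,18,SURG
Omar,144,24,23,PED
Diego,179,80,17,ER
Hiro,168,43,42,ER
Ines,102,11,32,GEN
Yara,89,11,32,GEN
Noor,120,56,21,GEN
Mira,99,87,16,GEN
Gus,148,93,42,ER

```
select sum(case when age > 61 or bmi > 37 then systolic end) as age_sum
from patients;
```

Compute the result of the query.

patient=Lena: ✗
patient=Carmen: ✗
patient=Omar: ✗
patient=Diego: ✓ → 179
patient=Hiro: ✓ → 168
patient=Ines: ✗
patient=Yara: ✗
patient=Noor: ✗
patient=Mira: ✓ → 99
patient=Gus: ✓ → 148
age_sum = 179 + 168 + 99 + 148 = 594

594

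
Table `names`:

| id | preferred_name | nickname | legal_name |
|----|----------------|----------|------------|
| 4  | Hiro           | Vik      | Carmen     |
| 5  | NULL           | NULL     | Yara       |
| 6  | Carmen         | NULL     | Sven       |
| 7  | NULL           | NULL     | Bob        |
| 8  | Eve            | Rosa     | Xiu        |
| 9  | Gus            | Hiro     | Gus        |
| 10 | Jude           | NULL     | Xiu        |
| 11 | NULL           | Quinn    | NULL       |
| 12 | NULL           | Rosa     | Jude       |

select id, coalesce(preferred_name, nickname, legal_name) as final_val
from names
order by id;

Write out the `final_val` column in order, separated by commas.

Hiro, Yara, Carmen, Bob, Eve, Gus, Jude, Quinn, Rosa

id=4: preferred_name=Hiro → Hiro
id=5: preferred_name=NULL, nickname=NULL, legal_name=Yara → Yara
id=6: preferred_name=Carmen → Carmen
id=7: preferred_name=NULL, nickname=NULL, legal_name=Bob → Bob
id=8: preferred_name=Eve → Eve
id=9: preferred_name=Gus → Gus
id=10: preferred_name=Jude → Jude
id=11: preferred_name=NULL, nickname=Quinn → Quinn
id=12: preferred_name=NULL, nickname=Rosa → Rosa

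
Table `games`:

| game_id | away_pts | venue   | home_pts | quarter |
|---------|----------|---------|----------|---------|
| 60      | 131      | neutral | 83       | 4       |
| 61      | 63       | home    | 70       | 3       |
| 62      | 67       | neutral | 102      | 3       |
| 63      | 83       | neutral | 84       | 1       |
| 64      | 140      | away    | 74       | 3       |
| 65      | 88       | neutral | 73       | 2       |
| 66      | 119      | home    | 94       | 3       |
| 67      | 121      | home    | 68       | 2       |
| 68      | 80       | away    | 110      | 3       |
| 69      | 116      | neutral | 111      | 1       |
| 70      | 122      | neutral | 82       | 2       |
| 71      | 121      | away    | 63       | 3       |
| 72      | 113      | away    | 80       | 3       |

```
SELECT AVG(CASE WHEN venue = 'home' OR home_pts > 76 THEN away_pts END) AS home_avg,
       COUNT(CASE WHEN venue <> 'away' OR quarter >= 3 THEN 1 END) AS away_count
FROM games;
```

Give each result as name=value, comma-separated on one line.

home_avg=101.5, away_count=13

[home_avg: venue = 'home' OR home_pts > 76]
game_id=60: ✓ → 131
game_id=61: ✓ → 63
game_id=62: ✓ → 67
game_id=63: ✓ → 83
game_id=64: ✗
game_id=65: ✗
game_id=66: ✓ → 119
game_id=67: ✓ → 121
game_id=68: ✓ → 80
game_id=69: ✓ → 116
game_id=70: ✓ → 122
game_id=71: ✗
game_id=72: ✓ → 113
home_avg = (131 + 63 + 67 + 83 + 119 + 121 + 80 + 116 + 122 + 113) / 10 = 101.5
—
[away_count: venue <> 'away' OR quarter >= 3]
game_id=60: ✓ → 1
game_id=61: ✓ → 1
game_id=62: ✓ → 1
game_id=63: ✓ → 1
game_id=64: ✓ → 1
game_id=65: ✓ → 1
game_id=66: ✓ → 1
game_id=67: ✓ → 1
game_id=68: ✓ → 1
game_id=69: ✓ → 1
game_id=70: ✓ → 1
game_id=71: ✓ → 1
game_id=72: ✓ → 1
away_count = COUNT(1, 1, 1, 1, 1, 1, 1, 1, 1, 1, 1, 1, 1) = 13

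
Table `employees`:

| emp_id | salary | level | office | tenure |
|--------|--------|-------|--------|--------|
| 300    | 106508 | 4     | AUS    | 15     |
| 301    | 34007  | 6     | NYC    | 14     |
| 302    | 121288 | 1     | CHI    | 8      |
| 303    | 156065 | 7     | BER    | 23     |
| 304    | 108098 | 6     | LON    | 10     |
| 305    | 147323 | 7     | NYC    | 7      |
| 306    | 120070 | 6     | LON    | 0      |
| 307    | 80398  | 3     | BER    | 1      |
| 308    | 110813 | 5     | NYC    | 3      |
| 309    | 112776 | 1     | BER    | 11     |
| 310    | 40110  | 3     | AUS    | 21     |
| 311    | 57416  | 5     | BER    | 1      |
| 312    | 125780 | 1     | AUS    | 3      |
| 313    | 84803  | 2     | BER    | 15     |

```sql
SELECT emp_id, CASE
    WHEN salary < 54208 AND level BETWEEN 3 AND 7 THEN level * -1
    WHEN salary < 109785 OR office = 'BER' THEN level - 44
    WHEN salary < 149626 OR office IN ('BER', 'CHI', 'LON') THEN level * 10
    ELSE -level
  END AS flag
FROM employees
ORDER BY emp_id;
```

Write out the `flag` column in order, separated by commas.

emp_id=300: salary < 109785 OR office = 'BER' → -40
emp_id=301: salary < 54208 AND level BETWEEN 3 AND 7 → -6
emp_id=302: salary < 149626 OR office IN ('BER', 'CHI', 'LON') → 10
emp_id=303: salary < 109785 OR office = 'BER' → -37
emp_id=304: salary < 109785 OR office = 'BER' → -38
emp_id=305: salary < 149626 OR office IN ('BER', 'CHI', 'LON') → 70
emp_id=306: salary < 149626 OR office IN ('BER', 'CHI', 'LON') → 60
emp_id=307: salary < 109785 OR office = 'BER' → -41
emp_id=308: salary < 149626 OR office IN ('BER', 'CHI', 'LON') → 50
emp_id=309: salary < 109785 OR office = 'BER' → -43
emp_id=310: salary < 54208 AND level BETWEEN 3 AND 7 → -3
emp_id=311: salary < 109785 OR office = 'BER' → -39
emp_id=312: salary < 149626 OR office IN ('BER', 'CHI', 'LON') → 10
emp_id=313: salary < 109785 OR office = 'BER' → -42

-40, -6, 10, -37, -38, 70, 60, -41, 50, -43, -3, -39, 10, -42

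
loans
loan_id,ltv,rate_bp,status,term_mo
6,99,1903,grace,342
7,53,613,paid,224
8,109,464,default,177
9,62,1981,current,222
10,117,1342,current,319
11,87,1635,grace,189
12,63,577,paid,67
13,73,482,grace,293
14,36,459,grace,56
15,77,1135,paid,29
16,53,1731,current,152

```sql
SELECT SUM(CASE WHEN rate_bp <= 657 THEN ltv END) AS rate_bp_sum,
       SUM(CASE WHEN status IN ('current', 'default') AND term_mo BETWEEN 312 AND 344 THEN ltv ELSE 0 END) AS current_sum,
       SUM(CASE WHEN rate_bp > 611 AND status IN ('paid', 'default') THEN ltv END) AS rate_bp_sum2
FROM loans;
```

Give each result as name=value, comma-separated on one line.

rate_bp_sum=334, current_sum=117, rate_bp_sum2=130

[rate_bp_sum: rate_bp <= 657]
loan_id=6: ✗
loan_id=7: ✓ → 53
loan_id=8: ✓ → 109
loan_id=9: ✗
loan_id=10: ✗
loan_id=11: ✗
loan_id=12: ✓ → 63
loan_id=13: ✓ → 73
loan_id=14: ✓ → 36
loan_id=15: ✗
loan_id=16: ✗
rate_bp_sum = 53 + 109 + 63 + 73 + 36 = 334
—
[current_sum: status IN ('current', 'default') AND term_mo BETWEEN 312 AND 344]
loan_id=6: ✗
loan_id=7: ✗
loan_id=8: ✗
loan_id=9: ✗
loan_id=10: ✓ → 117
loan_id=11: ✗
loan_id=12: ✗
loan_id=13: ✗
loan_id=14: ✗
loan_id=15: ✗
loan_id=16: ✗
current_sum = 117
—
[rate_bp_sum2: rate_bp > 611 AND status IN ('paid', 'default')]
loan_id=6: ✗
loan_id=7: ✓ → 53
loan_id=8: ✗
loan_id=9: ✗
loan_id=10: ✗
loan_id=11: ✗
loan_id=12: ✗
loan_id=13: ✗
loan_id=14: ✗
loan_id=15: ✓ → 77
loan_id=16: ✗
rate_bp_sum2 = 53 + 77 = 130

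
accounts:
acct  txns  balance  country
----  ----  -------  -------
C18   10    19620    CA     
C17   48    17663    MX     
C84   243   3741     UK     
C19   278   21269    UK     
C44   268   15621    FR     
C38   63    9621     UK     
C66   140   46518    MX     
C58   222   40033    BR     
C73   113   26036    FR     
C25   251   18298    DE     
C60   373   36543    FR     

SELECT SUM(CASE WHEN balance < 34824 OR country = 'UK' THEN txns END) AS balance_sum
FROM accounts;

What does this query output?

acct=C18: ✓ → 10
acct=C17: ✓ → 48
acct=C84: ✓ → 243
acct=C19: ✓ → 278
acct=C44: ✓ → 268
acct=C38: ✓ → 63
acct=C66: ✗
acct=C58: ✗
acct=C73: ✓ → 113
acct=C25: ✓ → 251
acct=C60: ✗
balance_sum = 10 + 48 + 243 + 278 + 268 + 63 + 113 + 251 = 1274

1274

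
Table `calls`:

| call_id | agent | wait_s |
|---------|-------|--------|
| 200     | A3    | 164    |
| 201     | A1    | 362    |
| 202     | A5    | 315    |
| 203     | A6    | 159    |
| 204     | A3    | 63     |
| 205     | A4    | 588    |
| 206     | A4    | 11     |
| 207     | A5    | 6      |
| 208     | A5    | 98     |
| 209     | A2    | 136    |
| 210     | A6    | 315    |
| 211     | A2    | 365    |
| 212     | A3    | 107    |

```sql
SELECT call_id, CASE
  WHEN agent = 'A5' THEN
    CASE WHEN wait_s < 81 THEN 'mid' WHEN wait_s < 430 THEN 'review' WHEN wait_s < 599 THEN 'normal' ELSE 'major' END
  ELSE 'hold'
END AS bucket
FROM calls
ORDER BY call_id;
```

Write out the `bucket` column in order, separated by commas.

call_id=200: agent='A3' → outer ELSE → hold
call_id=201: agent='A1' → outer ELSE → hold
call_id=202: agent='A5' → inner[wait_s < 430] → review
call_id=203: agent='A6' → outer ELSE → hold
call_id=204: agent='A3' → outer ELSE → hold
call_id=205: agent='A4' → outer ELSE → hold
call_id=206: agent='A4' → outer ELSE → hold
call_id=207: agent='A5' → inner[wait_s < 81] → mid
call_id=208: agent='A5' → inner[wait_s < 430] → review
call_id=209: agent='A2' → outer ELSE → hold
call_id=210: agent='A6' → outer ELSE → hold
call_id=211: agent='A2' → outer ELSE → hold
call_id=212: agent='A3' → outer ELSE → hold

hold, hold, review, hold, hold, hold, hold, mid, review, hold, hold, hold, hold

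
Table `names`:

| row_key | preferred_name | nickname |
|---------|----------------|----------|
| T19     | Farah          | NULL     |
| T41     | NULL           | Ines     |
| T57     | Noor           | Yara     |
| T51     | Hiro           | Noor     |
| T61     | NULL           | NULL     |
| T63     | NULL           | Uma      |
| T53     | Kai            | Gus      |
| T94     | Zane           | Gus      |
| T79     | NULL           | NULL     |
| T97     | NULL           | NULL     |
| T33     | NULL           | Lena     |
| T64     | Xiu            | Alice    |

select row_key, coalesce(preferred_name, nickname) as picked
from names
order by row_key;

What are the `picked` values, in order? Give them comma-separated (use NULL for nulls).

Farah, Lena, Ines, Hiro, Kai, Noor, NULL, Uma, Xiu, NULL, Zane, NULL

row_key=T19: preferred_name=Farah → Farah
row_key=T33: preferred_name=NULL, nickname=Lena → Lena
row_key=T41: preferred_name=NULL, nickname=Ines → Ines
row_key=T51: preferred_name=Hiro → Hiro
row_key=T53: preferred_name=Kai → Kai
row_key=T57: preferred_name=Noor → Noor
row_key=T61: preferred_name=NULL, nickname=NULL (all NULL) → NULL
row_key=T63: preferred_name=NULL, nickname=Uma → Uma
row_key=T64: preferred_name=Xiu → Xiu
row_key=T79: preferred_name=NULL, nickname=NULL (all NULL) → NULL
row_key=T94: preferred_name=Zane → Zane
row_key=T97: preferred_name=NULL, nickname=NULL (all NULL) → NULL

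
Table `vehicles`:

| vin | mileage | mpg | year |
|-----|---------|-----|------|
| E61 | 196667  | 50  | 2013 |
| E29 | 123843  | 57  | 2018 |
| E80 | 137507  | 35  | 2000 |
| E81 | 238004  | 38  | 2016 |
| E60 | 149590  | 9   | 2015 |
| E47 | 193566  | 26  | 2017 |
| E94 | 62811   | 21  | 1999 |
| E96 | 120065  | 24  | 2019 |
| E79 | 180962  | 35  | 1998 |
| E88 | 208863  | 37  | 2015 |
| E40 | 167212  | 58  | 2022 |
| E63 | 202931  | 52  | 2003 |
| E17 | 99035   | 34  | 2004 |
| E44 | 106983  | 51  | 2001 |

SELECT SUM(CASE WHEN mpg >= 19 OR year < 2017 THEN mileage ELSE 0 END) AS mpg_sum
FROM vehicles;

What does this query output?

vin=E61: ✓ → 196667
vin=E29: ✓ → 123843
vin=E80: ✓ → 137507
vin=E81: ✓ → 238004
vin=E60: ✓ → 149590
vin=E47: ✓ → 193566
vin=E94: ✓ → 62811
vin=E96: ✓ → 120065
vin=E79: ✓ → 180962
vin=E88: ✓ → 208863
vin=E40: ✓ → 167212
vin=E63: ✓ → 202931
vin=E17: ✓ → 99035
vin=E44: ✓ → 106983
mpg_sum = 196667 + 123843 + 137507 + 238004 + 149590 + 193566 + 62811 + 120065 + 180962 + 208863 + 167212 + 202931 + 99035 + 106983 = 2188039

2188039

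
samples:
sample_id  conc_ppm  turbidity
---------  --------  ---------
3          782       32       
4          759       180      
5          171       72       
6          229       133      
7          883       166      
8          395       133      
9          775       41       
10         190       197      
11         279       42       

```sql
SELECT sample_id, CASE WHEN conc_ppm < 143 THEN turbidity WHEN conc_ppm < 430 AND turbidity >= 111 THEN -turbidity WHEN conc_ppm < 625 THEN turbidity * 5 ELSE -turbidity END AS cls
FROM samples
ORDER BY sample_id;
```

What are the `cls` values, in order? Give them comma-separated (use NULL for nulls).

sample_id=3: ELSE → -32
sample_id=4: ELSE → -180
sample_id=5: conc_ppm < 625 → 360
sample_id=6: conc_ppm < 430 AND turbidity >= 111 → -133
sample_id=7: ELSE → -166
sample_id=8: conc_ppm < 430 AND turbidity >= 111 → -133
sample_id=9: ELSE → -41
sample_id=10: conc_ppm < 430 AND turbidity >= 111 → -197
sample_id=11: conc_ppm < 625 → 210

-32, -180, 360, -133, -166, -133, -41, -197, 210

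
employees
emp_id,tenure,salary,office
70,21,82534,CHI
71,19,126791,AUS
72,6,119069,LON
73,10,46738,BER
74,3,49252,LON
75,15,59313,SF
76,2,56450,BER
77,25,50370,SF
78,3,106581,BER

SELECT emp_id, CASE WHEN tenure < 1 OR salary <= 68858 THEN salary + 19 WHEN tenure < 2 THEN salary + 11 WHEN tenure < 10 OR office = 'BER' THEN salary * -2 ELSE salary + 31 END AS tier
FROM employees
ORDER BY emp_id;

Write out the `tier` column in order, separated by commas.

emp_id=70: ELSE → 82565
emp_id=71: ELSE → 126822
emp_id=72: tenure < 10 OR office = 'BER' → -238138
emp_id=73: tenure < 1 OR salary <= 68858 → 46757
emp_id=74: tenure < 1 OR salary <= 68858 → 49271
emp_id=75: tenure < 1 OR salary <= 68858 → 59332
emp_id=76: tenure < 1 OR salary <= 68858 → 56469
emp_id=77: tenure < 1 OR salary <= 68858 → 50389
emp_id=78: tenure < 10 OR office = 'BER' → -213162

82565, 126822, -238138, 46757, 49271, 59332, 56469, 50389, -213162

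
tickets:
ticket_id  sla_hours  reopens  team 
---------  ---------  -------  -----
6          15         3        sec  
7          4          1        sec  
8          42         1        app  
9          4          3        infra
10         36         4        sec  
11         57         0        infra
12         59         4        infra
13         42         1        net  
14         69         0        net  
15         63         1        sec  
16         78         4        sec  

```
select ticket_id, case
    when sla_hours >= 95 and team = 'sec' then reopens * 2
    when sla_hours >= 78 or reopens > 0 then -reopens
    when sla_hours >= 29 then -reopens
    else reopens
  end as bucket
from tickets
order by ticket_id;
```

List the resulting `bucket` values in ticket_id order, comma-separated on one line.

ticket_id=6: sla_hours >= 78 or reopens > 0 → -3
ticket_id=7: sla_hours >= 78 or reopens > 0 → -1
ticket_id=8: sla_hours >= 78 or reopens > 0 → -1
ticket_id=9: sla_hours >= 78 or reopens > 0 → -3
ticket_id=10: sla_hours >= 78 or reopens > 0 → -4
ticket_id=11: sla_hours >= 29 → 0
ticket_id=12: sla_hours >= 78 or reopens > 0 → -4
ticket_id=13: sla_hours >= 78 or reopens > 0 → -1
ticket_id=14: sla_hours >= 29 → 0
ticket_id=15: sla_hours >= 78 or reopens > 0 → -1
ticket_id=16: sla_hours >= 78 or reopens > 0 → -4

-3, -1, -1, -3, -4, 0, -4, -1, 0, -1, -4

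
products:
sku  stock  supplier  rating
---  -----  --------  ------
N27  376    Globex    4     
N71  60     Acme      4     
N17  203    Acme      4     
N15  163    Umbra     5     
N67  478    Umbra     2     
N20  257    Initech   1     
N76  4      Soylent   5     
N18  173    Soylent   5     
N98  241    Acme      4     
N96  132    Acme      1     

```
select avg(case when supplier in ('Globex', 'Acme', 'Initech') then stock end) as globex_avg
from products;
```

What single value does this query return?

sku=N27: ✓ → 376
sku=N71: ✓ → 60
sku=N17: ✓ → 203
sku=N15: ✗
sku=N67: ✗
sku=N20: ✓ → 257
sku=N76: ✗
sku=N18: ✗
sku=N98: ✓ → 241
sku=N96: ✓ → 132
globex_avg = (376 + 60 + 203 + 257 + 241 + 132) / 6 = 211.5

211.5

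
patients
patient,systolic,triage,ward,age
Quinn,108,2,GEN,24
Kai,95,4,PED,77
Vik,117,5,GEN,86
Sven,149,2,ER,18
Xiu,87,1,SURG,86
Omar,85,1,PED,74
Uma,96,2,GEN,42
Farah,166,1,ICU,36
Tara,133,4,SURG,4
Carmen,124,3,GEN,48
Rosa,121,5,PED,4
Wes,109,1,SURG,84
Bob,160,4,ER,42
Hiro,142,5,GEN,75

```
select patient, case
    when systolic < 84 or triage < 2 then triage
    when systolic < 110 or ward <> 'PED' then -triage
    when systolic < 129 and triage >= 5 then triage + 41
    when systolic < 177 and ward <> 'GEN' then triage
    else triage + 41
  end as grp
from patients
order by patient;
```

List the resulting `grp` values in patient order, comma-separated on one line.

-4, -3, 1, -5, -4, 1, -2, 46, -2, -4, -2, -5, 1, 1

patient=Bob: systolic < 110 or ward <> 'PED' → -4
patient=Carmen: systolic < 110 or ward <> 'PED' → -3
patient=Farah: systolic < 84 or triage < 2 → 1
patient=Hiro: systolic < 110 or ward <> 'PED' → -5
patient=Kai: systolic < 110 or ward <> 'PED' → -4
patient=Omar: systolic < 84 or triage < 2 → 1
patient=Quinn: systolic < 110 or ward <> 'PED' → -2
patient=Rosa: systolic < 129 and triage >= 5 → 46
patient=Sven: systolic < 110 or ward <> 'PED' → -2
patient=Tara: systolic < 110 or ward <> 'PED' → -4
patient=Uma: systolic < 110 or ward <> 'PED' → -2
patient=Vik: systolic < 110 or ward <> 'PED' → -5
patient=Wes: systolic < 84 or triage < 2 → 1
patient=Xiu: systolic < 84 or triage < 2 → 1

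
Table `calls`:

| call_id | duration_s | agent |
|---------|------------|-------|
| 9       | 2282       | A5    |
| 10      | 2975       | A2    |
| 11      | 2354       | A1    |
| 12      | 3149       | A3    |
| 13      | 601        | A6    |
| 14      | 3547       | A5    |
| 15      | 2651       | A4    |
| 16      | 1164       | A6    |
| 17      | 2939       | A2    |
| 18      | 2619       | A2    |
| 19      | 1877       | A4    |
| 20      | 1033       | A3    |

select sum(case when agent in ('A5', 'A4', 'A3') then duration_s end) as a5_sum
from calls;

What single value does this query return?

14539

call_id=9: ✓ → 2282
call_id=10: ✗
call_id=11: ✗
call_id=12: ✓ → 3149
call_id=13: ✗
call_id=14: ✓ → 3547
call_id=15: ✓ → 2651
call_id=16: ✗
call_id=17: ✗
call_id=18: ✗
call_id=19: ✓ → 1877
call_id=20: ✓ → 1033
a5_sum = 2282 + 3149 + 3547 + 2651 + 1877 + 1033 = 14539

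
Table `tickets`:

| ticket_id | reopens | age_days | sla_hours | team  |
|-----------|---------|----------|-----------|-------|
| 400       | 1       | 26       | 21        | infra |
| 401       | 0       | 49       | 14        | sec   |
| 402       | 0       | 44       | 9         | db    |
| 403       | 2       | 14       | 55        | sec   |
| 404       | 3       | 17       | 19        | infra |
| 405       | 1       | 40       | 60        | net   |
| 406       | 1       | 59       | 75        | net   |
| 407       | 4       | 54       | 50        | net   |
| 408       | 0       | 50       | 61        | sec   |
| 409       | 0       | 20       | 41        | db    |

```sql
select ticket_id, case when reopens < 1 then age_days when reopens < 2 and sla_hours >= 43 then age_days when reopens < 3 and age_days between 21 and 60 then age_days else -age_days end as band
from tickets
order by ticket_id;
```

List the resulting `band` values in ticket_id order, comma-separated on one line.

ticket_id=400: reopens < 3 and age_days between 21 and 60 → 26
ticket_id=401: reopens < 1 → 49
ticket_id=402: reopens < 1 → 44
ticket_id=403: ELSE → -14
ticket_id=404: ELSE → -17
ticket_id=405: reopens < 2 and sla_hours >= 43 → 40
ticket_id=406: reopens < 2 and sla_hours >= 43 → 59
ticket_id=407: ELSE → -54
ticket_id=408: reopens < 1 → 50
ticket_id=409: reopens < 1 → 20

26, 49, 44, -14, -17, 40, 59, -54, 50, 20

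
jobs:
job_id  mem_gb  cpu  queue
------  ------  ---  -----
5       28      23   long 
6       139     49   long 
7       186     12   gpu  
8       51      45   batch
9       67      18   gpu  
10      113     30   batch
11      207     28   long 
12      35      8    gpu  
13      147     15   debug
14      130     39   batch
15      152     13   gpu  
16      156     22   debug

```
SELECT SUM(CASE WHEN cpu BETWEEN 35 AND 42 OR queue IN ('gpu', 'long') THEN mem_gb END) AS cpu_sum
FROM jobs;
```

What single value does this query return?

944

job_id=5: ✓ → 28
job_id=6: ✓ → 139
job_id=7: ✓ → 186
job_id=8: ✗
job_id=9: ✓ → 67
job_id=10: ✗
job_id=11: ✓ → 207
job_id=12: ✓ → 35
job_id=13: ✗
job_id=14: ✓ → 130
job_id=15: ✓ → 152
job_id=16: ✗
cpu_sum = 28 + 139 + 186 + 67 + 207 + 35 + 130 + 152 = 944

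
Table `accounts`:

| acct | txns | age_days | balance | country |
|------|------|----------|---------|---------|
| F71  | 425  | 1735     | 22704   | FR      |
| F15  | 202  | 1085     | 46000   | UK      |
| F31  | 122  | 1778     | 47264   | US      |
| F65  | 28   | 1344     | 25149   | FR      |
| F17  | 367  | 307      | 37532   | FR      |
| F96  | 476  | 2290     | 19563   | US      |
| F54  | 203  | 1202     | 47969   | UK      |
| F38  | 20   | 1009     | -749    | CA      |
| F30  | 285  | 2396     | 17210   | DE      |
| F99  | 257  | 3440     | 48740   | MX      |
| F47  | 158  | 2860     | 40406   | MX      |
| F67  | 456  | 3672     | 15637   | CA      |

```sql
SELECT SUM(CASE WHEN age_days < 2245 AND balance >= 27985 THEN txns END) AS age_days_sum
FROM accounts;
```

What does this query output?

894

acct=F71: ✗
acct=F15: ✓ → 202
acct=F31: ✓ → 122
acct=F65: ✗
acct=F17: ✓ → 367
acct=F96: ✗
acct=F54: ✓ → 203
acct=F38: ✗
acct=F30: ✗
acct=F99: ✗
acct=F47: ✗
acct=F67: ✗
age_days_sum = 202 + 122 + 367 + 203 = 894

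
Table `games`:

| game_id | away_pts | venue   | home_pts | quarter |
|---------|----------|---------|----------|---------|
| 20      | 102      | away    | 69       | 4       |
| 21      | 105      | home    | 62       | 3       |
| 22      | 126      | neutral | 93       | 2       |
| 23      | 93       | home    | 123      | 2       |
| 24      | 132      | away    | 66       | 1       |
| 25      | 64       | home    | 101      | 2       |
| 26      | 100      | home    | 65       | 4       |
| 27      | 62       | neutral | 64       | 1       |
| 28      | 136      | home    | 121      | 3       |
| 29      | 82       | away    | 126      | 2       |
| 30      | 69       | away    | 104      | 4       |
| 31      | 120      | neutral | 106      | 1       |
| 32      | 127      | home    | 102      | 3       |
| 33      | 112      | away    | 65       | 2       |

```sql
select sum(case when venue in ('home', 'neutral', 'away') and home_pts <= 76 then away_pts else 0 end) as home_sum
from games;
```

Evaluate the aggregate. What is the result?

game_id=20: ✓ → 102
game_id=21: ✓ → 105
game_id=22: ✗
game_id=23: ✗
game_id=24: ✓ → 132
game_id=25: ✗
game_id=26: ✓ → 100
game_id=27: ✓ → 62
game_id=28: ✗
game_id=29: ✗
game_id=30: ✗
game_id=31: ✗
game_id=32: ✗
game_id=33: ✓ → 112
home_sum = 102 + 105 + 132 + 100 + 62 + 112 = 613

613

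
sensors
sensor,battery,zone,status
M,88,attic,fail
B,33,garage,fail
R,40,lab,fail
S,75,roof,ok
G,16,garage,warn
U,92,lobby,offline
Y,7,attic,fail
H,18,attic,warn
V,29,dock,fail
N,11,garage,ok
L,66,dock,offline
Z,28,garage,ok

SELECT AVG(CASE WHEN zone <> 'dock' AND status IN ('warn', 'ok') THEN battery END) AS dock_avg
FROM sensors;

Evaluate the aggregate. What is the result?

sensor=M: ✗
sensor=B: ✗
sensor=R: ✗
sensor=S: ✓ → 75
sensor=G: ✓ → 16
sensor=U: ✗
sensor=Y: ✗
sensor=H: ✓ → 18
sensor=V: ✗
sensor=N: ✓ → 11
sensor=L: ✗
sensor=Z: ✓ → 28
dock_avg = (75 + 16 + 18 + 11 + 28) / 5 = 29.6

29.6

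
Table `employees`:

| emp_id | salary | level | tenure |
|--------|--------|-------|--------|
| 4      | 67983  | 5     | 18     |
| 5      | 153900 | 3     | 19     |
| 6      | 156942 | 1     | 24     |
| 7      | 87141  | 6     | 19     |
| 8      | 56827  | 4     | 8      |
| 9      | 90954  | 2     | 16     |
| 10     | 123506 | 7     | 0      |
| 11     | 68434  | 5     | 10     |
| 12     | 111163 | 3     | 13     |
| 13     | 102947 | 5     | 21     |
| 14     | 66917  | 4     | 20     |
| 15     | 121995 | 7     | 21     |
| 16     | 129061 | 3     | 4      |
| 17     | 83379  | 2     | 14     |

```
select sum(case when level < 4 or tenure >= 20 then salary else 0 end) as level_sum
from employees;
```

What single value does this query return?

emp_id=4: ✗
emp_id=5: ✓ → 153900
emp_id=6: ✓ → 156942
emp_id=7: ✗
emp_id=8: ✗
emp_id=9: ✓ → 90954
emp_id=10: ✗
emp_id=11: ✗
emp_id=12: ✓ → 111163
emp_id=13: ✓ → 102947
emp_id=14: ✓ → 66917
emp_id=15: ✓ → 121995
emp_id=16: ✓ → 129061
emp_id=17: ✓ → 83379
level_sum = 153900 + 156942 + 90954 + 111163 + 102947 + 66917 + 121995 + 129061 + 83379 = 1017258

1017258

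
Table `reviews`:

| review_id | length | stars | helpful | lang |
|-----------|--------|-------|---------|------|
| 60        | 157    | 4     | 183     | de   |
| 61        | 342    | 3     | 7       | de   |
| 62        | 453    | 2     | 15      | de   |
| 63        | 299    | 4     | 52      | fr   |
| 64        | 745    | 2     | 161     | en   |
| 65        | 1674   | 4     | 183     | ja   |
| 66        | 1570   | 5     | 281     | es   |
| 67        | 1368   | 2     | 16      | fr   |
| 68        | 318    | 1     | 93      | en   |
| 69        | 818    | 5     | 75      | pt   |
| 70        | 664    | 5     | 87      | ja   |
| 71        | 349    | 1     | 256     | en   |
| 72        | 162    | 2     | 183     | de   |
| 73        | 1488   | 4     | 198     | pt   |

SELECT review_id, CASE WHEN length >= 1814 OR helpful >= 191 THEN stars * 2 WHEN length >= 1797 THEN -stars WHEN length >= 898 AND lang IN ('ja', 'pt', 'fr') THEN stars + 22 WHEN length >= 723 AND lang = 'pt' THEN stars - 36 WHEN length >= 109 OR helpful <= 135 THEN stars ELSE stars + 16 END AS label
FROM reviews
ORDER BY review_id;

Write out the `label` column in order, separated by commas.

review_id=60: length >= 109 OR helpful <= 135 → 4
review_id=61: length >= 109 OR helpful <= 135 → 3
review_id=62: length >= 109 OR helpful <= 135 → 2
review_id=63: length >= 109 OR helpful <= 135 → 4
review_id=64: length >= 109 OR helpful <= 135 → 2
review_id=65: length >= 898 AND lang IN ('ja', 'pt', 'fr') → 26
review_id=66: length >= 1814 OR helpful >= 191 → 10
review_id=67: length >= 898 AND lang IN ('ja', 'pt', 'fr') → 24
review_id=68: length >= 109 OR helpful <= 135 → 1
review_id=69: length >= 723 AND lang = 'pt' → -31
review_id=70: length >= 109 OR helpful <= 135 → 5
review_id=71: length >= 1814 OR helpful >= 191 → 2
review_id=72: length >= 109 OR helpful <= 135 → 2
review_id=73: length >= 1814 OR helpful >= 191 → 8

4, 3, 2, 4, 2, 26, 10, 24, 1, -31, 5, 2, 2, 8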